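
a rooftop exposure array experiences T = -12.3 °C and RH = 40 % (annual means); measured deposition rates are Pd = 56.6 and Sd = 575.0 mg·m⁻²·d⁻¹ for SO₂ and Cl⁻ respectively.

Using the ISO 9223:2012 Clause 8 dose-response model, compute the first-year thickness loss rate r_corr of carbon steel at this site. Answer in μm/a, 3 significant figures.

r_corr = 13.1 μm/a

carbon steel: f(T) = +0.150·(T−10) [T≤10 °C] = -3.3450
  SO₂ term: 1.77·56.6^0.52·exp(0.02·40-3.3450) = 1.133
  Cl⁻ term: 0.102·575.0^0.62·exp(0.033·40+0.04·-12.3) = 12
  sum: 1.133 + 12 → r_corr = 13.13 μm/a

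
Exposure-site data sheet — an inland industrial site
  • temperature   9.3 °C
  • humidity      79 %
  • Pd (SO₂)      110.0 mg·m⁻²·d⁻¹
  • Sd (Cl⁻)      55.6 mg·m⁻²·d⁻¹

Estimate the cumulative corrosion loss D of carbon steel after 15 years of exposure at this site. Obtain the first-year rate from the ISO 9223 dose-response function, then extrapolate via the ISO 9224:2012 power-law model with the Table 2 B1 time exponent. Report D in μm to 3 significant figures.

D(15) = 467 μm

carbon steel: f(T) = +0.150·(T−10) [T≤10 °C] = -0.1050
  SO₂ term: 1.77·110.0^0.52·exp(0.02·79-0.1050) = 89.14
  Cl⁻ term: 0.102·55.6^0.62·exp(0.033·79+0.04·9.3) = 24.23
  r_corr = 89.14 + 24.23 = 113.4 μm/a
Power-law: D(15) = r_corr · 15^0.523
  D(15) = 113.4 × 15^0.523 = 113.4 × 4.122 = 467.3 μm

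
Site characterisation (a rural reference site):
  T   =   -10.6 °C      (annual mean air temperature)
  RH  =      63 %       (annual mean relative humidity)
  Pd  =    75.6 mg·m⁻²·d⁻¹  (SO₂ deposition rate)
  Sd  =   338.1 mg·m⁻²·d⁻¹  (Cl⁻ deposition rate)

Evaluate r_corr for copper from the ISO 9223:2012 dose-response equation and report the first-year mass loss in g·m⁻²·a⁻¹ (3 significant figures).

copper: T≤10 °C ⇒ hinge +0.126·(-10.6−10) = -2.5956
  SO₂ term: 0.0053·75.6^0.26·exp(0.059·63-2.5956) = 0.05009
  Cl⁻ term: 0.01025·338.1^0.27·exp(0.036·63+0.049·-10.6) = 0.2838
  sum: 0.05009 + 0.2838 → r_corr = 0.3339 μm/a
Convert to mass loss: 0.3339 μm/a × 8.96 g/cm³ = 2.991 g·m⁻²·a⁻¹

r_corr = 2.99 g·m⁻²·a⁻¹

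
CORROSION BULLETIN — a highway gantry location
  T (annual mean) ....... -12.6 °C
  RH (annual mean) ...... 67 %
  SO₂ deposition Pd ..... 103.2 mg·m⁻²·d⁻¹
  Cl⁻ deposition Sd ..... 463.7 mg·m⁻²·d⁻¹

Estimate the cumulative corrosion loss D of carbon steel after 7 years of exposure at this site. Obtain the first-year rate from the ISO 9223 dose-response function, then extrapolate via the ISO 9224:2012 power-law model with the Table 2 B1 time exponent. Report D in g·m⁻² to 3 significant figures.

D(7) = 605 g·m⁻²

carbon steel: temperature factor f = +0.150·(-22.6) = -3.3900
  SO₂ term: 1.77·103.2^0.52·exp(0.02·67-3.3900) = 2.54
  Sd branch = 0.102·Sd^0.62·e^(0.033·RH+0.04·T) = 25.29 μm/a
  r_corr = 2.54 + 25.29 = 27.83 μm/a
ISO 9224: D(t) = r_corr · t^b with b = 0.523 (carbon steel, B1)
  D(7) = 27.83 × 7^0.523 = 27.83 × 2.767 = 77.01 μm
  Mass loss = 77.01 μm × 7.85 g/cm³ = 604.5 g·m⁻²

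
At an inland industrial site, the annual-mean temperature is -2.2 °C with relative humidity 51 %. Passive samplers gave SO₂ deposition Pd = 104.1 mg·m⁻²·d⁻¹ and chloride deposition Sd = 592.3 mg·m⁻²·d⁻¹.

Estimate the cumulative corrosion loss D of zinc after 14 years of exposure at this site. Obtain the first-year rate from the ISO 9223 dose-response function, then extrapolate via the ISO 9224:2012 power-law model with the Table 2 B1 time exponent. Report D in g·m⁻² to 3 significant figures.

zinc: T≤10 °C ⇒ hinge +0.038·(-2.2−10) = -0.4636
  sulphur-dioxide contribution → 0.6543 μm/a
  chloride contribution → 0.8306 μm/a
  ⇒ r_corr(zinc) = 1.485 μm/a
Long-term exponent b (ISO 9224 Table 2, B1) = 0.813
  D(14) = 1.485 × 14^0.813 = 1.485 × 8.547 = 12.69 μm
  Mass loss = 12.69 μm × 7.14 g/cm³ = 90.61 g·m⁻²

D(14) = 90.6 g·m⁻²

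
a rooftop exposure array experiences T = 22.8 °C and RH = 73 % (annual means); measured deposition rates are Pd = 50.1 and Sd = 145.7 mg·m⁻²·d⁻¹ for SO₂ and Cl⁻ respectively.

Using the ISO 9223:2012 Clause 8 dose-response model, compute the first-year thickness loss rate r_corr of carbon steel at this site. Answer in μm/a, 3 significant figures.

r_corr = 91.2 μm/a

carbon steel: f(T) = -0.054·(T−10) [T>10 °C] = -0.6912
  Pd branch = 1.77·Pd^0.52·e^(0.02·RH+f) = 29.23 μm/a
  Sd branch = 0.102·Sd^0.62·e^(0.033·RH+0.04·T) = 61.98 μm/a
  r_corr = 29.23 + 61.98 = 91.2 μm/a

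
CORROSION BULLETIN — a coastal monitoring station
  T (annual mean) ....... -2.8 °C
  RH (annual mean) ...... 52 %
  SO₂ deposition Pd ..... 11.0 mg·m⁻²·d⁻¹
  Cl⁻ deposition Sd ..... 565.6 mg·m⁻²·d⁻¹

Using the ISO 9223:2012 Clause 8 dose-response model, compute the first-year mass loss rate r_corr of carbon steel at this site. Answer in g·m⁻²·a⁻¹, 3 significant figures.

carbon steel: T≤10 °C ⇒ hinge +0.150·(-2.8−10) = -1.9200
  SO₂ term: 1.77·11.0^0.52·exp(0.02·52-1.9200) = 2.555
  Sd branch = 0.102·Sd^0.62·e^(0.033·RH+0.04·T) = 25.81 μm/a
  r_corr = 2.555 + 25.81 = 28.36 μm/a
Convert to mass loss: 28.36 μm/a × 7.85 g/cm³ = 222.7 g·m⁻²·a⁻¹

r_corr = 223 g·m⁻²·a⁻¹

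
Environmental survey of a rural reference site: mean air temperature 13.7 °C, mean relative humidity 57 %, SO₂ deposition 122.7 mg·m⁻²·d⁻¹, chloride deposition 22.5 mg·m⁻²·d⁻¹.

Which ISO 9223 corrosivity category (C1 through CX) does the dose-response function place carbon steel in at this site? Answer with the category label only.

carbon steel: temperature factor f = -0.054·(3.7) = -0.1998
  SO₂ term: 1.77·122.7^0.52·exp(0.02·57-0.1998) = 55.27
  Cl⁻ term: 0.102·22.5^0.62·exp(0.033·57+0.04·13.7) = 7.977
  sum: 55.27 + 7.977 → r_corr = 63.25 μm/a
ISO 9223 Table 2 (carbon steel): 50 < 63.2 ≤ 80 μm/a ⇒ C4

C4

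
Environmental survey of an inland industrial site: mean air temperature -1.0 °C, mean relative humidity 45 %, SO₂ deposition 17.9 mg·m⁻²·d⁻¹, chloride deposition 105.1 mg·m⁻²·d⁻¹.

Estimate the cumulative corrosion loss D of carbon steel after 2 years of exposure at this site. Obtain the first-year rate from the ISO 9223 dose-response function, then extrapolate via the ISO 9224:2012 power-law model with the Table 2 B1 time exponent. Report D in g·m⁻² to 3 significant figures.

carbon steel: temperature factor f = +0.150·(-11.0) = -1.6500
  SO₂ term: 1.77·17.9^0.52·exp(0.02·45-1.6500) = 3.747
  Sd branch = 0.102·Sd^0.62·e^(0.033·RH+0.04·T) = 7.754 μm/a
  sum: 3.747 + 7.754 → r_corr = 11.5 μm/a
Power-law: D(2) = r_corr · 2^0.523
  D(2) = 11.5 × 2^0.523 = 11.5 × 1.437 = 16.53 μm
  Mass loss = 16.53 μm × 7.85 g/cm³ = 129.7 g·m⁻²

D(2) = 130 g·m⁻²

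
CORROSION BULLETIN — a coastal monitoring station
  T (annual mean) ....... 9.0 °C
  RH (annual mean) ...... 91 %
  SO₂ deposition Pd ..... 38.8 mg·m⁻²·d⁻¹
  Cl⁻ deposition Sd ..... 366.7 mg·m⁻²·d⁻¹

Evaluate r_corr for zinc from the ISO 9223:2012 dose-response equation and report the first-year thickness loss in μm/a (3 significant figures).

r_corr = 6.34 μm/a

zinc: T≤10 °C ⇒ hinge +0.038·(9.0−10) = -0.0380
  SO₂ term: 0.0129·38.8^0.44·exp(0.046·91-0.0380) = 4.084
  Cl⁻ term: 0.0175·366.7^0.57·exp(0.008·91+0.085·9.0) = 2.255
  sum: 4.084 + 2.255 → r_corr = 6.339 μm/a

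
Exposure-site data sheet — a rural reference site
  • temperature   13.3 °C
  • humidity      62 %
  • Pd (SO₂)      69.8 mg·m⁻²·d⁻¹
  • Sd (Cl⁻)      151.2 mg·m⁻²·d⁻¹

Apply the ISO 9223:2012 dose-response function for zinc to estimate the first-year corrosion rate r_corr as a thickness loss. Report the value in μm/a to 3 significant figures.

zinc: T>10 °C ⇒ hinge -0.071·(13.3−10) = -0.2343
  sulphur-dioxide contribution → 1.145 μm/a
  chloride contribution → 1.555 μm/a
  total first-year rate 2.7 μm/a

r_corr = 2.70 μm/a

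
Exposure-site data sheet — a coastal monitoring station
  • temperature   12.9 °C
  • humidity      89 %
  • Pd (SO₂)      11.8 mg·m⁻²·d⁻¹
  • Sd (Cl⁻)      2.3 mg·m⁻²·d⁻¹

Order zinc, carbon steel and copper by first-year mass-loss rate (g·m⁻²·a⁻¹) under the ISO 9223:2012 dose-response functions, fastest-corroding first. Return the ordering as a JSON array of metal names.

["carbon steel", "copper", "zinc"]

zinc: f(T) = -0.071·(T−10) [T>10 °C] = -0.2059
  sulphur-dioxide contribution → 1.866 μm/a
  chloride contribution → 0.1717 μm/a
  ⇒ r_corr(zinc) = 2.037 μm/a
  mass loss = 2.037 μm/a × 7.14 g/cm³ = 14.55 g·m⁻²·a⁻¹
carbon steel: f(T) = -0.054·(T−10) [T>10 °C] = -0.1566
  sulphur-dioxide contribution → 32.39 μm/a
  chloride contribution → 5.401 μm/a
  total first-year rate 37.79 μm/a
  mass loss = 37.79 μm/a × 7.85 g/cm³ = 296.6 g·m⁻²·a⁻¹
copper: T>10 °C ⇒ hinge -0.080·(12.9−10) = -0.2320
  sulphur-dioxide contribution → 1.523 μm/a
  chloride contribution → 0.5948 μm/a
  ⇒ r_corr(copper) = 2.118 μm/a
  mass loss = 2.118 μm/a × 8.96 g/cm³ = 18.98 g·m⁻²·a⁻¹
Ordering by g·m⁻²·a⁻¹: carbon steel (297) > copper (19) > zinc (14.5)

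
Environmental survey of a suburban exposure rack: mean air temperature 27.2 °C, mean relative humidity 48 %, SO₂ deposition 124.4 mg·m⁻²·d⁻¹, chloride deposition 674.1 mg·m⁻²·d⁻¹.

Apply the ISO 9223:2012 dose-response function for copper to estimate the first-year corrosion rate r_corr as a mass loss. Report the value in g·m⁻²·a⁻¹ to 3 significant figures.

r_corr = 12.1 g·m⁻²·a⁻¹

copper: temperature factor f = -0.080·(17.2) = -1.3760
  sulphur-dioxide contribution → 0.07966 μm/a
  chloride contribution → 1.27 μm/a
  ⇒ r_corr(copper) = 1.35 μm/a
Convert to mass loss: 1.35 μm/a × 8.96 g/cm³ = 12.09 g·m⁻²·a⁻¹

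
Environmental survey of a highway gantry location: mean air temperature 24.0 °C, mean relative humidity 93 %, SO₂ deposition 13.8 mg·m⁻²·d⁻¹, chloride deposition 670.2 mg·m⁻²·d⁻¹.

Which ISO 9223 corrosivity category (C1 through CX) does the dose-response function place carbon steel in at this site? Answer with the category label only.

carbon steel: temperature factor f = -0.054·(14.0) = -0.7560
  Pd branch = 1.77·Pd^0.52·e^(0.02·RH+f) = 20.9 μm/a
  Sd branch = 0.102·Sd^0.62·e^(0.033·RH+0.04·T) = 324.1 μm/a
  sum: 20.9 + 324.1 → r_corr = 345 μm/a
345 μm/a falls in (200, 700] for carbon steel → category CX

CX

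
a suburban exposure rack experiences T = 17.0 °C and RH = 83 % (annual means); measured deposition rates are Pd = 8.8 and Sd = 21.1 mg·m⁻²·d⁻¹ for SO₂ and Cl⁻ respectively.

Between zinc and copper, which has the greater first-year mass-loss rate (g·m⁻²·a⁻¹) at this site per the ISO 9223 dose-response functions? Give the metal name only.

copper

zinc: f(T) = -0.071·(T−10) [T>10 °C] = -0.4970
  Pd branch = 0.0129·Pd^0.44·e^(0.046·RH+f) = 0.9299 μm/a
  Sd branch = 0.0175·Sd^0.57·e^(0.008·RH+0.085·T) = 0.82 μm/a
  sum: 0.9299 + 0.82 → r_corr = 1.75 μm/a
  mass loss = 1.75 μm/a × 7.14 g/cm³ = 12.49 g·m⁻²·a⁻¹
copper: f(T) = -0.080·(T−10) [T>10 °C] = -0.5600
  Pd branch = 0.0053·Pd^0.26·e^(0.059·RH+f) = 0.7135 μm/a
  Cl⁻ term: 0.01025·21.1^0.27·exp(0.036·83+0.049·17.0) = 1.066
  sum: 0.7135 + 1.066 → r_corr = 1.779 μm/a
  mass loss = 1.779 μm/a × 8.96 g/cm³ = 15.94 g·m⁻²·a⁻¹
Ordering by g·m⁻²·a⁻¹: copper (15.9) > zinc (12.5)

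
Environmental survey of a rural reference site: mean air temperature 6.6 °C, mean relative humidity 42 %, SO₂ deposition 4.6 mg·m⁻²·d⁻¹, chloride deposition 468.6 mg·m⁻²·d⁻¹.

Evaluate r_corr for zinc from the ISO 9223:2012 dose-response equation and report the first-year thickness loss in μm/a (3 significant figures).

r_corr = 1.58 μm/a

zinc: T≤10 °C ⇒ hinge +0.038·(6.6−10) = -0.1292
  SO₂ term: 0.0129·4.6^0.44·exp(0.046·42-0.1292) = 0.1532
  Cl⁻ term: 0.0175·468.6^0.57·exp(0.008·42+0.085·6.6) = 1.429
  r_corr = 0.1532 + 1.429 = 1.582 μm/a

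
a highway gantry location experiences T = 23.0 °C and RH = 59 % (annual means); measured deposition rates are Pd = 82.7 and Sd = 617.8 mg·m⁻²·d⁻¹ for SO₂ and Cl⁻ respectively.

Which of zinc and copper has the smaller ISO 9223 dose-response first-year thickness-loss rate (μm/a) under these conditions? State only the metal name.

copper

zinc: T>10 °C ⇒ hinge -0.071·(23.0−10) = -0.9230
  SO₂ term: 0.0129·82.7^0.44·exp(0.046·59-0.9230) = 0.5397
  Cl⁻ term: 0.0175·617.8^0.57·exp(0.008·59+0.085·23.0) = 7.724
  sum: 0.5397 + 7.724 → r_corr = 8.264 μm/a
copper: f(T) = -0.080·(T−10) [T>10 °C] = -1.0400
  SO₂ term: 0.0053·82.7^0.26·exp(0.059·59-1.0400) = 0.1918
  Sd branch = 0.01025·Sd^0.27·e^(0.036·RH+0.049·T) = 1.5 μm/a
  sum: 0.1918 + 1.5 → r_corr = 1.692 μm/a
Ordering by μm/a: zinc (8.26) > copper (1.69)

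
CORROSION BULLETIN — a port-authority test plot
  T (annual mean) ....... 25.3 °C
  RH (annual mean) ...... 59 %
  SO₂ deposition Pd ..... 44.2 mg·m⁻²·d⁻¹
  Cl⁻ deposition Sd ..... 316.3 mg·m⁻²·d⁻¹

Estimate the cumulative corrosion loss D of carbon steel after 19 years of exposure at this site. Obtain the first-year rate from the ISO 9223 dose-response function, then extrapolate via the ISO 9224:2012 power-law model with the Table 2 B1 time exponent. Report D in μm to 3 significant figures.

carbon steel: temperature factor f = -0.054·(15.3) = -0.8262
  Pd branch = 1.77·Pd^0.52·e^(0.02·RH+f) = 18.08 μm/a
  Sd branch = 0.102·Sd^0.62·e^(0.033·RH+0.04·T) = 69.78 μm/a
  sum: 18.08 + 69.78 → r_corr = 87.86 μm/a
Long-term exponent b (ISO 9224 Table 2, B1) = 0.523
  D(19) = 87.86 × 19^0.523 = 87.86 × 4.664 = 409.8 μm

D(19) = 410 μm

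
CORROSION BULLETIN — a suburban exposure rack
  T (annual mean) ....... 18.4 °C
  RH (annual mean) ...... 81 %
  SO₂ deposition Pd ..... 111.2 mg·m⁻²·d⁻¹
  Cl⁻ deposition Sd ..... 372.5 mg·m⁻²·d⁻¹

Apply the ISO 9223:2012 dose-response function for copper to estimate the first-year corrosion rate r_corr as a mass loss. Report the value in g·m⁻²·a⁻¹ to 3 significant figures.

r_corr = 30.5 g·m⁻²·a⁻¹

copper: f(T) = -0.080·(T−10) [T>10 °C] = -0.6720
  Pd branch = 0.0053·Pd^0.26·e^(0.059·RH+f) = 1.096 μm/a
  Sd branch = 0.01025·Sd^0.27·e^(0.036·RH+0.049·T) = 2.306 μm/a
  sum: 1.096 + 2.306 → r_corr = 3.402 μm/a
Convert to mass loss: 3.402 μm/a × 8.96 g/cm³ = 30.49 g·m⁻²·a⁻¹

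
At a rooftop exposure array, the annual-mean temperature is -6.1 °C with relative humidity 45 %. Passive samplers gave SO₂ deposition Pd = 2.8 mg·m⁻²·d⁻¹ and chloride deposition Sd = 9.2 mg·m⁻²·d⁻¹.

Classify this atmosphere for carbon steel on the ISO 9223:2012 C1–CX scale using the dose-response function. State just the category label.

carbon steel: T≤10 °C ⇒ hinge +0.150·(-6.1−10) = -2.4150
  sulphur-dioxide contribution → 0.6646 μm/a
  chloride contribution → 1.397 μm/a
  total first-year rate 2.061 μm/a
ISO 9223 Table 2 (carbon steel): 1.3 < 2.06 ≤ 25 μm/a ⇒ C2

C2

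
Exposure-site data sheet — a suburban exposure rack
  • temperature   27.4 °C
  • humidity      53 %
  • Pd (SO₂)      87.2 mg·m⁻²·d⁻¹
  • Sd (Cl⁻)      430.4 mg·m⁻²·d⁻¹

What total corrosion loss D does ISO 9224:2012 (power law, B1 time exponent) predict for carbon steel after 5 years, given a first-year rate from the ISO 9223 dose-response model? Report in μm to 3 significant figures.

carbon steel: T>10 °C ⇒ hinge -0.054·(27.4−10) = -0.9396
  SO₂ term: 1.77·87.2^0.52·exp(0.02·53-0.9396) = 20.39
  Cl⁻ term: 0.102·430.4^0.62·exp(0.033·53+0.04·27.4) = 75.36
  sum: 20.39 + 75.36 → r_corr = 95.75 μm/a
Long-term exponent b (ISO 9224 Table 2, B1) = 0.523
  D(5) = 95.75 × 5^0.523 = 95.75 × 2.32 = 222.2 μm

D(5) = 222 μm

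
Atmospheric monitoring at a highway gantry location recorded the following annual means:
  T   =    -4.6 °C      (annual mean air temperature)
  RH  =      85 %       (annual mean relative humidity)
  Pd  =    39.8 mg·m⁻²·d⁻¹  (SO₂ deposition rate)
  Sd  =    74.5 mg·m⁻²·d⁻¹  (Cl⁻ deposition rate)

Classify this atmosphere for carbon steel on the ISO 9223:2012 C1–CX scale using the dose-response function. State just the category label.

carbon steel: temperature factor f = +0.150·(-14.6) = -2.1900
  SO₂ term: 1.77·39.8^0.52·exp(0.02·85-2.1900) = 7.364
  Cl⁻ term: 0.102·74.5^0.62·exp(0.033·85+0.04·-4.6) = 20.31
  r_corr = 7.364 + 20.31 = 27.67 μm/a
27.7 μm/a falls in (25, 50] for carbon steel → category C3

C3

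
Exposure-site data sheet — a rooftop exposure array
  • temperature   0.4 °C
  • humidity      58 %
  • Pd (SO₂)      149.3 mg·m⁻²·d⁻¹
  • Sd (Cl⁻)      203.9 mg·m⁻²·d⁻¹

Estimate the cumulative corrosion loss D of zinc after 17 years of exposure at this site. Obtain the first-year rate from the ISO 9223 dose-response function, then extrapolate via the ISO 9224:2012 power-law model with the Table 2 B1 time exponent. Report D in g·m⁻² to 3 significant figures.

D(17) = 126 g·m⁻²

zinc: temperature factor f = +0.038·(-9.6) = -0.3648
  sulphur-dioxide contribution → 1.168 μm/a
  chloride contribution → 0.5966 μm/a
  ⇒ r_corr(zinc) = 1.765 μm/a
ISO 9224: D(t) = r_corr · t^b with b = 0.813 (zinc, B1)
  D(17) = 1.765 × 17^0.813 = 1.765 × 10.01 = 17.66 μm
  Mass loss = 17.66 μm × 7.14 g/cm³ = 126.1 g·m⁻²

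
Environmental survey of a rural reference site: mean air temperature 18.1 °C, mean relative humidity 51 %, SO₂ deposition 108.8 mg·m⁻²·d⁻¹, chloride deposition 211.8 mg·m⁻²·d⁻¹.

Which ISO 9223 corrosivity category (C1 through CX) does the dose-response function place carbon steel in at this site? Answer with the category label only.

carbon steel: T>10 °C ⇒ hinge -0.054·(18.1−10) = -0.4374
  Pd branch = 1.77·Pd^0.52·e^(0.02·RH+f) = 36.31 μm/a
  Cl⁻ term: 0.102·211.8^0.62·exp(0.033·51+0.04·18.1) = 31.33
  r_corr = 36.31 + 31.33 = 67.65 μm/a
ISO 9223 Table 2 (carbon steel): 50 < 67.6 ≤ 80 μm/a ⇒ C4

C4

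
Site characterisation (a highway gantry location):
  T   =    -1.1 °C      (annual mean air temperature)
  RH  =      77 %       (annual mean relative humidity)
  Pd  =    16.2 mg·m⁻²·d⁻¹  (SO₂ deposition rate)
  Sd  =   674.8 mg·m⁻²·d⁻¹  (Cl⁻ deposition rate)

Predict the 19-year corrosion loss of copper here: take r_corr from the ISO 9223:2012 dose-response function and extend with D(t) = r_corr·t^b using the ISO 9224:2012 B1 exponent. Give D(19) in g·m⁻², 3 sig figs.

copper: T≤10 °C ⇒ hinge +0.126·(-1.1−10) = -1.3986
  Pd branch = 0.0053·Pd^0.26·e^(0.059·RH+f) = 0.2537 μm/a
  Cl⁻ term: 0.01025·674.8^0.27·exp(0.036·77+0.049·-1.1) = 0.9017
  sum: 0.2537 + 0.9017 → r_corr = 1.155 μm/a
Long-term exponent b (ISO 9224 Table 2, B1) = 0.667
  D(19) = 1.155 × 19^0.667 = 1.155 × 7.127 = 8.235 μm
  Mass loss = 8.235 μm × 8.96 g/cm³ = 73.79 g·m⁻²

D(19) = 73.8 g·m⁻²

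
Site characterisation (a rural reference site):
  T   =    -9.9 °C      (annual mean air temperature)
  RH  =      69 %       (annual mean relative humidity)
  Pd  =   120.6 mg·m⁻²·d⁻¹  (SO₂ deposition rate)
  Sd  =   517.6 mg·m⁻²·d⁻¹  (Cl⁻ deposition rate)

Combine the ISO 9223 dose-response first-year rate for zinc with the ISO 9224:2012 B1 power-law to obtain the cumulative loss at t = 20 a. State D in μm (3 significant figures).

zinc: T≤10 °C ⇒ hinge +0.038·(-9.9−10) = -0.7562
  sulphur-dioxide contribution → 1.192 μm/a
  chloride contribution → 0.4616 μm/a
  total first-year rate 1.654 μm/a
ISO 9224: D(t) = r_corr · t^b with b = 0.813 (zinc, B1)
  D(20) = 1.654 × 20^0.813 = 1.654 × 11.42 = 18.89 μm

D(20) = 18.9 μm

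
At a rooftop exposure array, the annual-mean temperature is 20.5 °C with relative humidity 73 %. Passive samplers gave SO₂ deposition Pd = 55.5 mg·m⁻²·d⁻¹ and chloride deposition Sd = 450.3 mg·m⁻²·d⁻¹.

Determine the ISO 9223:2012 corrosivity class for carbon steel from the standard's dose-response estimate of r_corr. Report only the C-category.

carbon steel: temperature factor f = -0.054·(10.5) = -0.5670
  SO₂ term: 1.77·55.5^0.52·exp(0.02·73-0.5670) = 34.9
  Cl⁻ term: 0.102·450.3^0.62·exp(0.033·73+0.04·20.5) = 113.8
  r_corr = 34.9 + 113.8 = 148.7 μm/a
ISO 9223 Table 2 (carbon steel): 80 < 149 ≤ 200 μm/a ⇒ C5

C5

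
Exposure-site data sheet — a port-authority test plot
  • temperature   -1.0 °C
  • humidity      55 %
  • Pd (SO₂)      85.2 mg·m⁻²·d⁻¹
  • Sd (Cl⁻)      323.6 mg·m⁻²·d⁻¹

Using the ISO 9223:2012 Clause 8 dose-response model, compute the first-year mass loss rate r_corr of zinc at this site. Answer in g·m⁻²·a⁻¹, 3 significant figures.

r_corr = 10.2 g·m⁻²·a⁻¹

zinc: T≤10 °C ⇒ hinge +0.038·(-1.0−10) = -0.4180
  Pd branch = 0.0129·Pd^0.44·e^(0.046·RH+f) = 0.7537 μm/a
  Cl⁻ term: 0.0175·323.6^0.57·exp(0.008·55+0.085·-1.0) = 0.6728
  r_corr = 0.7537 + 0.6728 = 1.427 μm/a
Convert to mass loss: 1.427 μm/a × 7.14 g/cm³ = 10.19 g·m⁻²·a⁻¹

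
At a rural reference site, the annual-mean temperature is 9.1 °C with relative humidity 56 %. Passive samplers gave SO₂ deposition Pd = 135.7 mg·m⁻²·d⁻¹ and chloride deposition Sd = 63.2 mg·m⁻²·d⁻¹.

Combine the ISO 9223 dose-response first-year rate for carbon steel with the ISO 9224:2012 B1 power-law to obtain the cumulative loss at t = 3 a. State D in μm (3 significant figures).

D(3) = 130 μm

carbon steel: f(T) = +0.150·(T−10) [T≤10 °C] = -0.1350
  SO₂ term: 1.77·135.7^0.52·exp(0.02·56-0.1350) = 60.91
  Cl⁻ term: 0.102·63.2^0.62·exp(0.033·56+0.04·9.1) = 12.18
  sum: 60.91 + 12.18 → r_corr = 73.09 μm/a
Long-term exponent b (ISO 9224 Table 2, B1) = 0.523
  D(3) = 73.09 × 3^0.523 = 73.09 × 1.776 = 129.8 μm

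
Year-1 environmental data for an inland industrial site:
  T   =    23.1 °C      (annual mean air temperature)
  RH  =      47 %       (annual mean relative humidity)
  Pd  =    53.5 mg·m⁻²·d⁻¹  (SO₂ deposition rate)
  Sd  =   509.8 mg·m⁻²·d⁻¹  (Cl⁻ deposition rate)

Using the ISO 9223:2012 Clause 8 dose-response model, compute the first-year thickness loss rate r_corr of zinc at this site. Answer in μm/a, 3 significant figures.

r_corr = 6.60 μm/a

zinc: f(T) = -0.071·(T−10) [T>10 °C] = -0.9301
  Pd branch = 0.0129·Pd^0.44·e^(0.046·RH+f) = 0.2547 μm/a
  Sd branch = 0.0175·Sd^0.57·e^(0.008·RH+0.085·T) = 6.343 μm/a
  sum: 0.2547 + 6.343 → r_corr = 6.598 μm/a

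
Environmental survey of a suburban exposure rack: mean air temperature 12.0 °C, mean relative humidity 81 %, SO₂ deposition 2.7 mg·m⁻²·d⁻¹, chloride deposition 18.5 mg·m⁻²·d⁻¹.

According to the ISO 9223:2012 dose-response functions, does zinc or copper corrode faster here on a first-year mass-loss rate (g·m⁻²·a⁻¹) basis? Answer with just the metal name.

zinc: f(T) = -0.071·(T−10) [T>10 °C] = -0.1420
  sulphur-dioxide contribution → 0.7193 μm/a
  chloride contribution → 0.4895 μm/a
  ⇒ r_corr(zinc) = 1.209 μm/a
  mass loss = 1.209 μm/a × 7.14 g/cm³ = 8.631 g·m⁻²·a⁻¹
copper: temperature factor f = -0.080·(2.0) = -0.1600
  sulphur-dioxide contribution → 0.6957 μm/a
  chloride contribution → 0.7493 μm/a
  total first-year rate 1.445 μm/a
  mass loss = 1.445 μm/a × 8.96 g/cm³ = 12.95 g·m⁻²·a⁻¹
Ordering by g·m⁻²·a⁻¹: copper (12.9) > zinc (8.63)

copper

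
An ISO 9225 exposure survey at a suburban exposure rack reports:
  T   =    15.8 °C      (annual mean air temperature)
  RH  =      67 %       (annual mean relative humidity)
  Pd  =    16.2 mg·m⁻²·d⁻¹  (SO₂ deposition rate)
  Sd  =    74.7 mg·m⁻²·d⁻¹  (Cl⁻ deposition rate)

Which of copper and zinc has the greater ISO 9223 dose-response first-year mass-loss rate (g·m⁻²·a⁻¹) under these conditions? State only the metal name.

copper: temperature factor f = -0.080·(5.8) = -0.4640
  SO₂ term: 0.0053·16.2^0.26·exp(0.059·67-0.4640) = 0.3581
  Cl⁻ term: 0.01025·74.7^0.27·exp(0.036·67+0.049·15.8) = 0.7948
  r_corr = 0.3581 + 0.7948 = 1.153 μm/a
  mass loss = 1.153 μm/a × 8.96 g/cm³ = 10.33 g·m⁻²·a⁻¹
zinc: f(T) = -0.071·(T−10) [T>10 °C] = -0.4118
  Pd branch = 0.0129·Pd^0.44·e^(0.046·RH+f) = 0.6345 μm/a
  Cl⁻ term: 0.0175·74.7^0.57·exp(0.008·67+0.085·15.8) = 1.339
  r_corr = 0.6345 + 1.339 = 1.974 μm/a
  mass loss = 1.974 μm/a × 7.14 g/cm³ = 14.09 g·m⁻²·a⁻¹
Ordering by g·m⁻²·a⁻¹: zinc (14.1) > copper (10.3)

zinc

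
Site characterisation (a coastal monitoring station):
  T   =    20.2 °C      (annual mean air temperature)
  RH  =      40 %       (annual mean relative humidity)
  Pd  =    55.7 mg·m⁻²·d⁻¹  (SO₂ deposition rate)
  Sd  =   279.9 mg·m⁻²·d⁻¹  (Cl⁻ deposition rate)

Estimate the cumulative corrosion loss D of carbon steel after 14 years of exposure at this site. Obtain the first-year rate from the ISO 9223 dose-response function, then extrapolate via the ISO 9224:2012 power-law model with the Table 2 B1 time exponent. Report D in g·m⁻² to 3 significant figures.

D(14) = 1.45e+03 g·m⁻²

carbon steel: T>10 °C ⇒ hinge -0.054·(20.2−10) = -0.5508
  SO₂ term: 1.77·55.7^0.52·exp(0.02·40-0.5508) = 18.37
  Cl⁻ term: 0.102·279.9^0.62·exp(0.033·40+0.04·20.2) = 28.18
  r_corr = 18.37 + 28.18 = 46.55 μm/a
ISO 9224: D(t) = r_corr · t^b with b = 0.523 (carbon steel, B1)
  D(14) = 46.55 × 14^0.523 = 46.55 × 3.976 = 185.1 μm
  Mass loss = 185.1 μm × 7.85 g/cm³ = 1453 g·m⁻²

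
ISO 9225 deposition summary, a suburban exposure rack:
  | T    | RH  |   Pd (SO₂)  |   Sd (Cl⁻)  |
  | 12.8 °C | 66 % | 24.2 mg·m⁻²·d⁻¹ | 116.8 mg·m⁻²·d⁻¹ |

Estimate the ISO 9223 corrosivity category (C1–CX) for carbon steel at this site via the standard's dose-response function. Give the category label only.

carbon steel: temperature factor f = -0.054·(2.8) = -0.1512
  sulphur-dioxide contribution → 29.86 μm/a
  chloride contribution → 28.75 μm/a
  total first-year rate 58.62 μm/a
58.6 μm/a falls in (50, 80] for carbon steel → category C4

C4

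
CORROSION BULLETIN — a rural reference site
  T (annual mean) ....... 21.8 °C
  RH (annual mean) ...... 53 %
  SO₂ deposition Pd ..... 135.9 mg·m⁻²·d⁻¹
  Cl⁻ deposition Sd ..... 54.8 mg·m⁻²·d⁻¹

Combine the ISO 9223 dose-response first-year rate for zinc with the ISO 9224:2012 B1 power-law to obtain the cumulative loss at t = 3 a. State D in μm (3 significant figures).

zinc: f(T) = -0.071·(T−10) [T>10 °C] = -0.8378
  SO₂ term: 0.0129·135.9^0.44·exp(0.046·53-0.8378) = 0.5548
  Sd branch = 0.0175·Sd^0.57·e^(0.008·RH+0.085·T) = 1.671 μm/a
  sum: 0.5548 + 1.671 → r_corr = 2.226 μm/a
ISO 9224: D(t) = r_corr · t^b with b = 0.813 (zinc, B1)
  D(3) = 2.226 × 3^0.813 = 2.226 × 2.443 = 5.438 μm

D(3) = 5.44 μm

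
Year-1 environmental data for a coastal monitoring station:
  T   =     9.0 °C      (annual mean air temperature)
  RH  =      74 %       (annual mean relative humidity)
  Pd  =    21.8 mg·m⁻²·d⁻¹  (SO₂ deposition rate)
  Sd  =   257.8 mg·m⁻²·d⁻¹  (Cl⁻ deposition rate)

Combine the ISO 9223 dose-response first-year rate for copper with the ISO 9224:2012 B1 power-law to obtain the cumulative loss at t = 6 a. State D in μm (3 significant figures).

D(6) = 6.09 μm

copper: T≤10 °C ⇒ hinge +0.126·(9.0−10) = -0.1260
  Pd branch = 0.0053·Pd^0.26·e^(0.059·RH+f) = 0.8198 μm/a
  Cl⁻ term: 0.01025·257.8^0.27·exp(0.036·74+0.049·9.0) = 1.024
  sum: 0.8198 + 1.024 → r_corr = 1.844 μm/a
ISO 9224: D(t) = r_corr · t^b with b = 0.667 (copper, B1)
  D(6) = 1.844 × 6^0.667 = 1.844 × 3.304 = 6.091 μm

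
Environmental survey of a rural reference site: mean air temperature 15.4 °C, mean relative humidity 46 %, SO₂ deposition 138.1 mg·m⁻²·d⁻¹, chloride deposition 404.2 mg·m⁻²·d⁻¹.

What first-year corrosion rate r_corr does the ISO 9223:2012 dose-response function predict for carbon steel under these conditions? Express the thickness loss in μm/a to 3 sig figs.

r_corr = 78.6 μm/a

carbon steel: f(T) = -0.054·(T−10) [T>10 °C] = -0.2916
  SO₂ term: 1.77·138.1^0.52·exp(0.02·46-0.2916) = 43.03
  Cl⁻ term: 0.102·404.2^0.62·exp(0.033·46+0.04·15.4) = 35.6
  r_corr = 43.03 + 35.6 = 78.63 μm/a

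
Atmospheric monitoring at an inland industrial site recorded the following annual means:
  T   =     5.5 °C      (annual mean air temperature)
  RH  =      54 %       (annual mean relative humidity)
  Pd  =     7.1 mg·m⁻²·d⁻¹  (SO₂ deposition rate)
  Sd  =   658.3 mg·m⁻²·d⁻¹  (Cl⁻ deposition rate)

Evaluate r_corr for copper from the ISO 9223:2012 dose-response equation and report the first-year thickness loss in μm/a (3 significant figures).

copper: f(T) = +0.126·(T−10) [T≤10 °C] = -0.5670
  sulphur-dioxide contribution → 0.1211 μm/a
  chloride contribution → 0.5408 μm/a
  total first-year rate 0.6618 μm/a

r_corr = 0.662 μm/a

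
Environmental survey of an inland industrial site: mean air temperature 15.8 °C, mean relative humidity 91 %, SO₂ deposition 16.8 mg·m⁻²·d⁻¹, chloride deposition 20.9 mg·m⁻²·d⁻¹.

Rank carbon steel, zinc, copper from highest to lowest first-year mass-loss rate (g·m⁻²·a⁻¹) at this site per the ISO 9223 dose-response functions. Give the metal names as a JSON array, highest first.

["carbon steel", "copper", "zinc"]

carbon steel: T>10 °C ⇒ hinge -0.054·(15.8−10) = -0.3132
  sulphur-dioxide contribution → 34.64 μm/a
  chloride contribution → 25.45 μm/a
  total first-year rate 60.09 μm/a
  mass loss = 60.09 μm/a × 7.85 g/cm³ = 471.7 g·m⁻²·a⁻¹
zinc: f(T) = -0.071·(T−10) [T>10 °C] = -0.4118
  sulphur-dioxide contribution → 1.945 μm/a
  chloride contribution → 0.7851 μm/a
  total first-year rate 2.73 μm/a
  mass loss = 2.73 μm/a × 7.14 g/cm³ = 19.49 g·m⁻²·a⁻¹
copper: T>10 °C ⇒ hinge -0.080·(15.8−10) = -0.4640
  sulphur-dioxide contribution → 1.49 μm/a
  chloride contribution → 1.337 μm/a
  total first-year rate 2.827 μm/a
  mass loss = 2.827 μm/a × 8.96 g/cm³ = 25.33 g·m⁻²·a⁻¹
Ordering by g·m⁻²·a⁻¹: carbon steel (472) > copper (25.3) > zinc (19.5)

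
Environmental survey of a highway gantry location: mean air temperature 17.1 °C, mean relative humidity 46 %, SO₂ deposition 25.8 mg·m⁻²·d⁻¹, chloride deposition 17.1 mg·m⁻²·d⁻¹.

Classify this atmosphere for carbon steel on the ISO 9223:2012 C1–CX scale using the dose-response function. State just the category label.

carbon steel: T>10 °C ⇒ hinge -0.054·(17.1−10) = -0.3834
  sulphur-dioxide contribution → 16.41 μm/a
  chloride contribution → 5.363 μm/a
  ⇒ r_corr(carbon steel) = 21.77 μm/a
Category bounds: 1.3…25 μm/a bracket r_corr ⇒ C2

C2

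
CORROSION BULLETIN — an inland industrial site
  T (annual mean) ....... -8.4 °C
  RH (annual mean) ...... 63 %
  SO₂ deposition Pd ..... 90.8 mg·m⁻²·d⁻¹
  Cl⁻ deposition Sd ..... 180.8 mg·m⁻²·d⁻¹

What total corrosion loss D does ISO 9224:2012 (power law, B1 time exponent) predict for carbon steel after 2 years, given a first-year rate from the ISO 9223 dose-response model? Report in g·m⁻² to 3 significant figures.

carbon steel: temperature factor f = +0.150·(-18.4) = -2.7600
  SO₂ term: 1.77·90.8^0.52·exp(0.02·63-2.7600) = 4.118
  Sd branch = 0.102·Sd^0.62·e^(0.033·RH+0.04·T) = 14.62 μm/a
  r_corr = 4.118 + 14.62 = 18.74 μm/a
ISO 9224: D(t) = r_corr · t^b with b = 0.523 (carbon steel, B1)
  D(2) = 18.74 × 2^0.523 = 18.74 × 1.437 = 26.93 μm
  Mass loss = 26.93 μm × 7.85 g/cm³ = 211.4 g·m⁻²

D(2) = 211 g·m⁻²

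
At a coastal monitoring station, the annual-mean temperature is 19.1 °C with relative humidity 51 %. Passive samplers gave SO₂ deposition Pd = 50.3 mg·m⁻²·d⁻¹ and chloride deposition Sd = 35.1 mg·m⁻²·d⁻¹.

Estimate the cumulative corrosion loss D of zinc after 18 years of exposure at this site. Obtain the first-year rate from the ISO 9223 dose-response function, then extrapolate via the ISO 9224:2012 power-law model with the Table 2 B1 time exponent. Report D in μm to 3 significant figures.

D(18) = 14.8 μm

zinc: temperature factor f = -0.071·(9.1) = -0.6461
  Pd branch = 0.0129·Pd^0.44·e^(0.046·RH+f) = 0.3959 μm/a
  Cl⁻ term: 0.0175·35.1^0.57·exp(0.008·51+0.085·19.1) = 1.014
  r_corr = 0.3959 + 1.014 = 1.41 μm/a
ISO 9224: D(t) = r_corr · t^b with b = 0.813 (zinc, B1)
  D(18) = 1.41 × 18^0.813 = 1.41 × 10.48 = 14.78 μm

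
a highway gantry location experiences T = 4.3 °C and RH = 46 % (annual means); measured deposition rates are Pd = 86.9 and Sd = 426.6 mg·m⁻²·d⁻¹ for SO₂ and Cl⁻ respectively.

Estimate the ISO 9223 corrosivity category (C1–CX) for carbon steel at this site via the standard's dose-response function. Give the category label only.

C3

carbon steel: T≤10 °C ⇒ hinge +0.150·(4.3−10) = -0.8550
  SO₂ term: 1.77·86.9^0.52·exp(0.02·46-0.8550) = 19.25
  Sd branch = 0.102·Sd^0.62·e^(0.033·RH+0.04·T) = 23.61 μm/a
  sum: 19.25 + 23.61 → r_corr = 42.87 μm/a
ISO 9223 Table 2 (carbon steel): 25 < 42.9 ≤ 50 μm/a ⇒ C3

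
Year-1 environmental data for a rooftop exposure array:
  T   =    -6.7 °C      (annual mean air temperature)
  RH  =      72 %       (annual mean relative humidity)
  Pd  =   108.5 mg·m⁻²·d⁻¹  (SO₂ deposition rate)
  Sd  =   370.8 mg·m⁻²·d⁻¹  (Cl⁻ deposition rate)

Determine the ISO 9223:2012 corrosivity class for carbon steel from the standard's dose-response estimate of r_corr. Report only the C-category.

carbon steel: T≤10 °C ⇒ hinge +0.150·(-6.7−10) = -2.5050
  SO₂ term: 1.77·108.5^0.52·exp(0.02·72-2.5050) = 6.98
  Sd branch = 0.102·Sd^0.62·e^(0.033·RH+0.04·T) = 32.88 μm/a
  sum: 6.98 + 32.88 → r_corr = 39.86 μm/a
ISO 9223 Table 2 (carbon steel): 25 < 39.9 ≤ 50 μm/a ⇒ C3

C3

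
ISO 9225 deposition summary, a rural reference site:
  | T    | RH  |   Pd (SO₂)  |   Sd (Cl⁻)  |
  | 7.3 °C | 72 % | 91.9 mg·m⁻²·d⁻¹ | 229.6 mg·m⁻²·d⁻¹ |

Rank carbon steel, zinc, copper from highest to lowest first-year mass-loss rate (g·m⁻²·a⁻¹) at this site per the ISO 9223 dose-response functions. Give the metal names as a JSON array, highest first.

["carbon steel", "zinc", "copper"]

carbon steel: T≤10 °C ⇒ hinge +0.150·(7.3−10) = -0.4050
  Pd branch = 1.77·Pd^0.52·e^(0.02·RH+f) = 52.29 μm/a
  Cl⁻ term: 0.102·229.6^0.62·exp(0.033·72+0.04·7.3) = 42.77
  sum: 52.29 + 42.77 → r_corr = 95.05 μm/a
  mass loss = 95.05 μm/a × 7.85 g/cm³ = 746.2 g·m⁻²·a⁻¹
zinc: temperature factor f = +0.038·(-2.7) = -0.1026
  Pd branch = 0.0129·Pd^0.44·e^(0.046·RH+f) = 2.335 μm/a
  Cl⁻ term: 0.0175·229.6^0.57·exp(0.008·72+0.085·7.3) = 1.284
  sum: 2.335 + 1.284 → r_corr = 3.619 μm/a
  mass loss = 3.619 μm/a × 7.14 g/cm³ = 25.84 g·m⁻²·a⁻¹
copper: T≤10 °C ⇒ hinge +0.126·(7.3−10) = -0.3402
  SO₂ term: 0.0053·91.9^0.26·exp(0.059·72-0.3402) = 0.8548
  Sd branch = 0.01025·Sd^0.27·e^(0.036·RH+0.049·T) = 0.8496 μm/a
  sum: 0.8548 + 0.8496 → r_corr = 1.704 μm/a
  mass loss = 1.704 μm/a × 8.96 g/cm³ = 15.27 g·m⁻²·a⁻¹
Ordering by g·m⁻²·a⁻¹: carbon steel (746) > zinc (25.8) > copper (15.3)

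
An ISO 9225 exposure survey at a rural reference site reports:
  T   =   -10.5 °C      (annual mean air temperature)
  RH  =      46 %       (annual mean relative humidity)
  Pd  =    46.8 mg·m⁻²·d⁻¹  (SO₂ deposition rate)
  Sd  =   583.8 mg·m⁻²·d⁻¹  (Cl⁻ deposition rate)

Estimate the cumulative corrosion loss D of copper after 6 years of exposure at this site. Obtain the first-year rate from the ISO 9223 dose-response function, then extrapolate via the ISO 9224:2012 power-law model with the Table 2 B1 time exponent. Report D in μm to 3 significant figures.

copper: temperature factor f = +0.126·(-20.5) = -2.5830
  Pd branch = 0.0053·Pd^0.26·e^(0.059·RH+f) = 0.01642 μm/a
  Cl⁻ term: 0.01025·583.8^0.27·exp(0.036·46+0.049·-10.5) = 0.1792
  sum: 0.01642 + 0.1792 → r_corr = 0.1956 μm/a
Long-term exponent b (ISO 9224 Table 2, B1) = 0.667
  D(6) = 0.1956 × 6^0.667 = 0.1956 × 3.304 = 0.6463 μm

D(6) = 0.646 μm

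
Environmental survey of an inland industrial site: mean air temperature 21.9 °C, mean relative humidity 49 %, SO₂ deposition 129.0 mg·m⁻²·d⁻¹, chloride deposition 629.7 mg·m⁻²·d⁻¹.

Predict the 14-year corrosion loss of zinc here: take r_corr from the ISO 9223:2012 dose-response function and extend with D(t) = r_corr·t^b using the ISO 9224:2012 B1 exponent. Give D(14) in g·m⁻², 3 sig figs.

zinc: temperature factor f = -0.071·(11.9) = -0.8449
  sulphur-dioxide contribution → 0.4479 μm/a
  chloride contribution → 6.565 μm/a
  ⇒ r_corr(zinc) = 7.013 μm/a
Long-term exponent b (ISO 9224 Table 2, B1) = 0.813
  D(14) = 7.013 × 14^0.813 = 7.013 × 8.547 = 59.94 μm
  Mass loss = 59.94 μm × 7.14 g/cm³ = 427.9 g·m⁻²

D(14) = 428 g·m⁻²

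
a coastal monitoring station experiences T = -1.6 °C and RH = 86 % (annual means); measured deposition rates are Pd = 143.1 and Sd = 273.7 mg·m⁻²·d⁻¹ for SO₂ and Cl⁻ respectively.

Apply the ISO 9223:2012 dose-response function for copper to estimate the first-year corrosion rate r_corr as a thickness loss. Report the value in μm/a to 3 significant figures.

r_corr = 1.67 μm/a

copper: f(T) = +0.126·(T−10) [T≤10 °C] = -1.4616
  SO₂ term: 0.0053·143.1^0.26·exp(0.059·86-1.4616) = 0.7138
  Cl⁻ term: 0.01025·273.7^0.27·exp(0.036·86+0.049·-1.6) = 0.9535
  sum: 0.7138 + 0.9535 → r_corr = 1.667 μm/a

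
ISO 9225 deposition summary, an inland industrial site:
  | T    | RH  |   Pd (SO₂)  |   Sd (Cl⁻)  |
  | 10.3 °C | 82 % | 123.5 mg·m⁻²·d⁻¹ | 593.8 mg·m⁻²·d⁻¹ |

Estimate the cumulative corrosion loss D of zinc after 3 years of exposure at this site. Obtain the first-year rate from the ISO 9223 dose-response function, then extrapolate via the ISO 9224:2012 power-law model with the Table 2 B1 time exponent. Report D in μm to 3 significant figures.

zinc: T>10 °C ⇒ hinge -0.071·(10.3−10) = -0.0213
  SO₂ term: 0.0129·123.5^0.44·exp(0.046·82-0.0213) = 4.569
  Sd branch = 0.0175·Sd^0.57·e^(0.008·RH+0.085·T) = 3.084 μm/a
  sum: 4.569 + 3.084 → r_corr = 7.653 μm/a
Long-term exponent b (ISO 9224 Table 2, B1) = 0.813
  D(3) = 7.653 × 3^0.813 = 7.653 × 2.443 = 18.7 μm

D(3) = 18.7 μm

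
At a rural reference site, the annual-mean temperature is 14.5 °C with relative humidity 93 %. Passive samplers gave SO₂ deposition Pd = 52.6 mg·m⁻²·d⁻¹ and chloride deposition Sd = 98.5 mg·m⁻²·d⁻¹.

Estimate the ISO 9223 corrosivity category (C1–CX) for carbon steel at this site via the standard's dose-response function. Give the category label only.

carbon steel: temperature factor f = -0.054·(4.5) = -0.2430
  sulphur-dioxide contribution → 70.01 μm/a
  chloride contribution → 67.49 μm/a
  ⇒ r_corr(carbon steel) = 137.5 μm/a
Category bounds: 80…200 μm/a bracket r_corr ⇒ C5

C5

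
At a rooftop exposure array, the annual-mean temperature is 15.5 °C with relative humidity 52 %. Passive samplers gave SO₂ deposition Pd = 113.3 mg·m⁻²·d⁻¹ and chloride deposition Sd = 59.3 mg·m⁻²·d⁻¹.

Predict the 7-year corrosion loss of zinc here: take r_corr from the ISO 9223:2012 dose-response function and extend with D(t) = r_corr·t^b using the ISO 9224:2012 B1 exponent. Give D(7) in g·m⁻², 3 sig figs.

zinc: f(T) = -0.071·(T−10) [T>10 °C] = -0.3905
  Pd branch = 0.0129·Pd^0.44·e^(0.046·RH+f) = 0.7651 μm/a
  Cl⁻ term: 0.0175·59.3^0.57·exp(0.008·52+0.085·15.5) = 1.015
  sum: 0.7651 + 1.015 → r_corr = 1.78 μm/a
Power-law: D(7) = r_corr · 7^0.813
  D(7) = 1.78 × 7^0.813 = 1.78 × 4.865 = 8.66 μm
  Mass loss = 8.66 μm × 7.14 g/cm³ = 61.83 g·m⁻²

D(7) = 61.8 g·m⁻²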